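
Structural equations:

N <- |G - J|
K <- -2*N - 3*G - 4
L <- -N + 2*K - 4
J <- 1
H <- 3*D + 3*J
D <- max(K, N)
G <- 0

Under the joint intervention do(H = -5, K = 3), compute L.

Under do(H = -5, K = 3), each intervened variable's structural equation is replaced by its fixed value.
N = |G - J|  [with G=0, J=1]  = 1
L = -N + 2*K - 4  [with N=1, K=3]  = 1

1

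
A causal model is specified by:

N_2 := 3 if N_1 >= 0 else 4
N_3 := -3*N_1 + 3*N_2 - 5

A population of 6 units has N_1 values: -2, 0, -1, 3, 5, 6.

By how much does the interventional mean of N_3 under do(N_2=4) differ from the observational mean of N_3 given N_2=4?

-10

Every unit gets N_2=4 under the intervention. N_3 values become 13, 7, 10, -2, -8, -11; E[N_3|do(N_2=4)] = 1.5.
Conditioning on N_2=4 selects the 2 unit(s) with N_1 ∈ {-2, -1}. Their N_3 values: 13, 10. Mean = 11.5.
Difference = 1.5 − 11.5 = -10.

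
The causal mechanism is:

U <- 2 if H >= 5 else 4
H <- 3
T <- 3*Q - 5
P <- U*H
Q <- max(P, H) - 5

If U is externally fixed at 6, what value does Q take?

Under do(U=6), the mechanism U <- 2 if H >= 5 else 4 is discarded; U is fixed at 6.
P = U*H  [with U=6, H=3]  = 18
Q = max(P, H) - 5  [with P=18, H=3]  = 13

13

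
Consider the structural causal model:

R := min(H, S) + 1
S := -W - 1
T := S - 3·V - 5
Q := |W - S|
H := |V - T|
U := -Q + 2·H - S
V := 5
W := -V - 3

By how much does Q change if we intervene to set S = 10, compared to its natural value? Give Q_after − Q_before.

3

The intervention breaks the incoming arrows to S: S := -W - 1 no longer applies, and S = 10.
W = -V - 3  [with V=5]  = -8
Q = |W - S|  [with W=-8, S=10]  = 18
Without intervention: W = -V - 3  [with V=5]  = -8; S = -W - 1  [with W=-8]  = 7; Q = |W - S|  [with W=-8, S=7]  = 15.
Change = 18 − 15 = 3.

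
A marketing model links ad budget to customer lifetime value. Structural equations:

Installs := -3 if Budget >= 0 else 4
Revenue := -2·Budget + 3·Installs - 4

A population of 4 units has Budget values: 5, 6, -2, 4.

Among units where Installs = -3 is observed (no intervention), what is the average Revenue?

-23

Observing Installs=-3 restricts to units where Installs's equation naturally yields -3: Budget ∈ {5, 6, 4}. In that subpopulation Revenue = -23, -25, -21, mean -23.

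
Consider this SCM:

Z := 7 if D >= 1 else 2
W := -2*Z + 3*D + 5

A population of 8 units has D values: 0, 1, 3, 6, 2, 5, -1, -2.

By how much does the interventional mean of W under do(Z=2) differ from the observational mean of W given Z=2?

The intervention sets Z=2 in all 8 units regardless of D. Recomputing W per unit gives 1, 4, 10, 19, 7, 16, -2, -5; average 6.25.
E[W|Z=2] averages over only the 3 units with Z=2 (D = 0, -1, -2): W = 1, -2, -5, mean -2.
Difference = 6.25 − (-2) = 8.25.

8.25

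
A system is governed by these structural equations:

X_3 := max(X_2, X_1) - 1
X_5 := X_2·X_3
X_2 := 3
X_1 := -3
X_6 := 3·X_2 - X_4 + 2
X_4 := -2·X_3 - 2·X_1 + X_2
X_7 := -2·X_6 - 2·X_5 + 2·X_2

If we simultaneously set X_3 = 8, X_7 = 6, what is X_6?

Under do(X_3 = 8, X_7 = 6), each intervened variable's structural equation is replaced by its fixed value.
X_4 = -2·X_3 - 2·X_1 + X_2  [with X_3=8, X_1=-3, X_2=3]  = -7
X_6 = 3·X_2 - X_4 + 2  [with X_2=3, X_4=-7]  = 18

18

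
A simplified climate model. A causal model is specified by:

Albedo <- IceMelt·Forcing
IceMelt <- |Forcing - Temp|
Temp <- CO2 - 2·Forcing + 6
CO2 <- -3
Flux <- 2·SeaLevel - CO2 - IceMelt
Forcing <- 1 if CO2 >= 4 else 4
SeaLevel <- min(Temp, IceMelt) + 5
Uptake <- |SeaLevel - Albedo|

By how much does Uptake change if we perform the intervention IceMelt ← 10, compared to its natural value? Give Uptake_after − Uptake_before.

4

do(IceMelt=10) replaces the equation IceMelt <- |Forcing - Temp| with the constant IceMelt = 10.
Forcing = 1 if CO2 >= 4 else 4  [with CO2=-3]  = 4
Temp = CO2 - 2·Forcing + 6  [with CO2=-3, Forcing=4]  = -5
Albedo = IceMelt·Forcing  [with IceMelt=10, Forcing=4]  = 40
SeaLevel = min(Temp, IceMelt) + 5  [with Temp=-5, IceMelt=10]  = 0
Uptake = |SeaLevel - Albedo|  [with SeaLevel=0, Albedo=40]  = 40
Without intervention: Forcing = 1 if CO2 >= 4 else 4  [with CO2=-3]  = 4; Temp = CO2 - 2·Forcing + 6  [with CO2=-3, Forcing=4]  = -5; IceMelt = |Forcing - Temp|  [with Forcing=4, Temp=-5]  = 9; Albedo = IceMelt·Forcing  [with IceMelt=9, Forcing=4]  = 36; SeaLevel = min(Temp, IceMelt) + 5  [with Temp=-5, IceMelt=9]  = 0; Uptake = |SeaLevel - Albedo|  [with SeaLevel=0, Albedo=36]  = 36.
Change = 40 − 36 = 4.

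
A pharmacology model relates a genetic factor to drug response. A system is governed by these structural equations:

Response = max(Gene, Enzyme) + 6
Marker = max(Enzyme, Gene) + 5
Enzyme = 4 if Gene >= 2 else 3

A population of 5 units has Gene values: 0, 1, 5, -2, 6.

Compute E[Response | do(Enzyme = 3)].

10

do(Enzyme=3) breaks Enzyme's dependence on Gene. With Enzyme=3 fixed, Response across the units is 9, 9, 11, 9, 12, mean 10.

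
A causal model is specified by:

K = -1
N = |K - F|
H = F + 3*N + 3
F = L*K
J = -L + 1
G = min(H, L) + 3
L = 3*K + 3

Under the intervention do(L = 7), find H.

14

Under do(L=7), the mechanism L = 3*K + 3 is discarded; L is fixed at 7.
F = L*K  [with L=7, K=-1]  = -7
N = |K - F|  [with K=-1, F=-7]  = 6
H = F + 3*N + 3  [with F=-7, N=6]  = 14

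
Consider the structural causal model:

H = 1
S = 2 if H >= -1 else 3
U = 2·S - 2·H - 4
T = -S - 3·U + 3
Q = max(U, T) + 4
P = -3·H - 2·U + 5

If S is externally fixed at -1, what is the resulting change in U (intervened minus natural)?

-6

The intervention breaks the incoming arrows to S: S = 2 if H >= -1 else 3 no longer applies, and S = -1.
U = 2·S - 2·H - 4  [with S=-1, H=1]  = -8
Without intervention: S = 2 if H >= -1 else 3  [with H=1]  = 2; U = 2·S - 2·H - 4  [with S=2, H=1]  = -2.
Change = -8 − (-2) = -6.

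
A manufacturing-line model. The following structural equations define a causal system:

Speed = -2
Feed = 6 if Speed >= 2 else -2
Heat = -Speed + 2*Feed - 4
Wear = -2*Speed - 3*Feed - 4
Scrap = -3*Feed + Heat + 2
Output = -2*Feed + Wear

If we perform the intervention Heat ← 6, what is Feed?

-2

Under do(Heat=6), the mechanism Heat = -Speed + 2*Feed - 4 is discarded; Heat is fixed at 6.
Since Feed is not a descendant of the intervened variable, it is unaffected.
Feed = 6 if Speed >= 2 else -2  [with Speed=-2]  = -2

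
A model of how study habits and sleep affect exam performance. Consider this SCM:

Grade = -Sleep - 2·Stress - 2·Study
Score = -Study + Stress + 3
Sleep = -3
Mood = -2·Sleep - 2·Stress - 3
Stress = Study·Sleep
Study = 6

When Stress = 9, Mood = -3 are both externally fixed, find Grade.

-27

Setting Stress = 9, Mood = -3 by intervention discards those variables' equations.
Grade = -Sleep - 2·Stress - 2·Study  [with Sleep=-3, Stress=9, Study=6]  = -27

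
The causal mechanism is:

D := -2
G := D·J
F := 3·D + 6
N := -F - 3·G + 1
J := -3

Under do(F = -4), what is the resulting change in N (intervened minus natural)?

Intervening sets F = -4 and removes its equation (F := 3·D + 6).
G = D·J  [with D=-2, J=-3]  = 6
N = -F - 3·G + 1  [with F=-4, G=6]  = -13
Without intervention: G = D·J  [with D=-2, J=-3]  = 6; F = 3·D + 6  [with D=-2]  = 0; N = -F - 3·G + 1  [with F=0, G=6]  = -17.
Change = -13 − (-17) = 4.

4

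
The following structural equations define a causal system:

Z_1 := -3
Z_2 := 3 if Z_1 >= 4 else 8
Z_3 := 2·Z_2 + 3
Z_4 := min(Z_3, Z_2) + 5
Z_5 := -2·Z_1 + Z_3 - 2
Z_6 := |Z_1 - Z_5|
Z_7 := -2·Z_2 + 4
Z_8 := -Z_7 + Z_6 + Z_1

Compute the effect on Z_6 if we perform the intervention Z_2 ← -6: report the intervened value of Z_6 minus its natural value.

-24

Under do(Z_2=-6), the mechanism Z_2 := 3 if Z_1 >= 4 else 8 is discarded; Z_2 is fixed at -6.
Z_3 = 2·Z_2 + 3  [with Z_2=-6]  = -9
Z_5 = -2·Z_1 + Z_3 - 2  [with Z_1=-3, Z_3=-9]  = -5
Z_6 = |Z_1 - Z_5|  [with Z_1=-3, Z_5=-5]  = 2
Without intervention: Z_2 = 3 if Z_1 >= 4 else 8  [with Z_1=-3]  = 8; Z_3 = 2·Z_2 + 3  [with Z_2=8]  = 19; Z_5 = -2·Z_1 + Z_3 - 2  [with Z_1=-3, Z_3=19]  = 23; Z_6 = |Z_1 - Z_5|  [with Z_1=-3, Z_5=23]  = 26.
Change = 2 − 26 = -24.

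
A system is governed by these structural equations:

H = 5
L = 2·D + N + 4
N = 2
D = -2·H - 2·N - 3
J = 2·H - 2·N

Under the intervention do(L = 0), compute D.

-17

Under do(L=0), the mechanism L = 2·D + N + 4 is discarded; L is fixed at 0.
Since D is not a descendant of the intervened variable, it is unaffected.
D = -2·H - 2·N - 3  [with H=5, N=2]  = -17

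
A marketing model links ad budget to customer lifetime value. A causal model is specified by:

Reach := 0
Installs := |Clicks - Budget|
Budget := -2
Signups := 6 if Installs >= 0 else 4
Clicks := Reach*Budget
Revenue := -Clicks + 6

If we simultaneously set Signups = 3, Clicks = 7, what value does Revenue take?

The joint intervention fixes Signups = 3, Clicks = 7, removing each variable's own equation.
Revenue = -Clicks + 6  [with Clicks=7]  = -1

-1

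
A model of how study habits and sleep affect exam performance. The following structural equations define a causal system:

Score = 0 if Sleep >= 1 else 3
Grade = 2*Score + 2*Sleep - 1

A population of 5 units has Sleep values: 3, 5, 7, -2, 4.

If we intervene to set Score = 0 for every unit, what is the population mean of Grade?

5.8

do(Score=0) breaks Score's dependence on Sleep. With Score=0 fixed, Grade across the units is 5, 9, 13, -5, 7, mean 5.8.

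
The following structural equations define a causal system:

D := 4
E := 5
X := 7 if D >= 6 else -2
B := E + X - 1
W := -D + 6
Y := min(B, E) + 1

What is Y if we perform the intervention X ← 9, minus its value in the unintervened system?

The intervention breaks the incoming arrows to X: X := 7 if D >= 6 else -2 no longer applies, and X = 9.
B = E + X - 1  [with E=5, X=9]  = 13
Y = min(B, E) + 1  [with B=13, E=5]  = 6
Without intervention: X = 7 if D >= 6 else -2  [with D=4]  = -2; B = E + X - 1  [with E=5, X=-2]  = 2; Y = min(B, E) + 1  [with B=2, E=5]  = 3.
Change = 6 − 3 = 3.

3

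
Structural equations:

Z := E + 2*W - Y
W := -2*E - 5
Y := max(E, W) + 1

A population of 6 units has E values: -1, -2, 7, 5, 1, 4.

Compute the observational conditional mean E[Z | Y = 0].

E[Z|Y=0] averages over only the 2 units with Y=0 (E = -1, -2): Z = -7, -4, mean -5.5.

-5.5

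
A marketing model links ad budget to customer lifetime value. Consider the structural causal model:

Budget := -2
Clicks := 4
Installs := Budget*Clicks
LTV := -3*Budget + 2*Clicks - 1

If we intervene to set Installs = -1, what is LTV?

13

The intervention breaks the incoming arrows to Installs: Installs := Budget*Clicks no longer applies, and Installs = -1.
LTV is not downstream of the intervention, so its value is determined by the original equations.
LTV = -3*Budget + 2*Clicks - 1  [with Budget=-2, Clicks=4]  = 13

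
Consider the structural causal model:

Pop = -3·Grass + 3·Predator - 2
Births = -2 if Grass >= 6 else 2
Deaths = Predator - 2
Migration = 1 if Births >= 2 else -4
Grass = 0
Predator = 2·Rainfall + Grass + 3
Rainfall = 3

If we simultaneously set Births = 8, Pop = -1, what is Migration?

1

The joint intervention fixes Births = 8, Pop = -1, removing each variable's own equation.
Migration = 1 if Births >= 2 else -4  [with Births=8]  = 1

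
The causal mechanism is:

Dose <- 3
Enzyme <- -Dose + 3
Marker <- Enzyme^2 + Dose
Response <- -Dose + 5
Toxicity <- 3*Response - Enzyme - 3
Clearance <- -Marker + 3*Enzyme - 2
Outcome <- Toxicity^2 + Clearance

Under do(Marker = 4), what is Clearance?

-6

The intervention breaks the incoming arrows to Marker: Marker <- Enzyme^2 + Dose no longer applies, and Marker = 4.
Enzyme = -Dose + 3  [with Dose=3]  = 0
Clearance = -Marker + 3*Enzyme - 2  [with Marker=4, Enzyme=0]  = -6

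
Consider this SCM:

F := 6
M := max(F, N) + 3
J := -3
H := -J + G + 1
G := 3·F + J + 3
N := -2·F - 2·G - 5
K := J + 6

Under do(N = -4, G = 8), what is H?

12

The joint intervention fixes N = -4, G = 8, removing each variable's own equation.
H = -J + G + 1  [with J=-3, G=8]  = 12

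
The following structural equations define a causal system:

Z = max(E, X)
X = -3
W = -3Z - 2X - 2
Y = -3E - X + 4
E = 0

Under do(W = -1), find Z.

do(W=-1) replaces the equation W = -3Z - 2X - 2 with the constant W = -1.
Z is not downstream of the intervention, so its value is determined by the original equations.
Z = max(E, X)  [with E=0, X=-3]  = 0

0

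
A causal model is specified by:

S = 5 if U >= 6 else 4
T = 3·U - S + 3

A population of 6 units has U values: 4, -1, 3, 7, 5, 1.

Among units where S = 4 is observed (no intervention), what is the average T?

6.2

Observing S=4 restricts to units where S's equation naturally yields 4: U ∈ {4, -1, 3, 5, 1}. In that subpopulation T = 11, -4, 8, 14, 2, mean 6.2.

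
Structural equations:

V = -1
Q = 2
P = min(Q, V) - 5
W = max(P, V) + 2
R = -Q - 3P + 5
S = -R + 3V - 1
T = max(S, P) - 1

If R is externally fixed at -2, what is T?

Under do(R=-2), the mechanism R = -Q - 3P + 5 is discarded; R is fixed at -2.
P = min(Q, V) - 5  [with Q=2, V=-1]  = -6
S = -R + 3V - 1  [with R=-2, V=-1]  = -2
T = max(S, P) - 1  [with S=-2, P=-6]  = -3

-3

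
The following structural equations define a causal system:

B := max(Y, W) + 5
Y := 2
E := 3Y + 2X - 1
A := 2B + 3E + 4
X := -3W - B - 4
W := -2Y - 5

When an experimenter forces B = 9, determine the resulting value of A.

121

The intervention breaks the incoming arrows to B: B := max(Y, W) + 5 no longer applies, and B = 9.
W = -2Y - 5  [with Y=2]  = -9
X = -3W - B - 4  [with W=-9, B=9]  = 14
E = 3Y + 2X - 1  [with Y=2, X=14]  = 33
A = 2B + 3E + 4  [with B=9, E=33]  = 121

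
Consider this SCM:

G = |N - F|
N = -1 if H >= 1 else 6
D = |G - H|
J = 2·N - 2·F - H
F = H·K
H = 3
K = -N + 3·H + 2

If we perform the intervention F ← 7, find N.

-1

The intervention breaks the incoming arrows to F: F = H·K no longer applies, and F = 7.
Since N is not a descendant of the intervened variable, it is unaffected.
N = -1 if H >= 1 else 6  [with H=3]  = -1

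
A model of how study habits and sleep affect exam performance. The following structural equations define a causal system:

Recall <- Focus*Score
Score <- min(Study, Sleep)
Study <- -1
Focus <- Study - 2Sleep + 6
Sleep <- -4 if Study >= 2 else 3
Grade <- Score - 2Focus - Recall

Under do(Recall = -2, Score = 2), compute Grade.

Setting Recall = -2, Score = 2 by intervention discards those variables' equations.
Sleep = -4 if Study >= 2 else 3  [with Study=-1]  = 3
Focus = Study - 2Sleep + 6  [with Study=-1, Sleep=3]  = -1
Grade = Score - 2Focus - Recall  [with Score=2, Focus=-1, Recall=-2]  = 6

6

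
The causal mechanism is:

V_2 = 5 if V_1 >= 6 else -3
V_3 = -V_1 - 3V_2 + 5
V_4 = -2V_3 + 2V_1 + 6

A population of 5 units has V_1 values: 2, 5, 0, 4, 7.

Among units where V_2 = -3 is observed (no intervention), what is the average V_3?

Observing V_2=-3 restricts to units where V_2's equation naturally yields -3: V_1 ∈ {2, 5, 0, 4}. In that subpopulation V_3 = 12, 9, 14, 10, mean 11.25.

11.25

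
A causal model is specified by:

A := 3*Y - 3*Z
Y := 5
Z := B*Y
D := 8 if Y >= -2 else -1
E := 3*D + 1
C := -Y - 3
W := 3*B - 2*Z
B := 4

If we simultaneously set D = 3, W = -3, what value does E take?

10

Under do(D = 3, W = -3), each intervened variable's structural equation is replaced by its fixed value.
E = 3*D + 1  [with D=3]  = 10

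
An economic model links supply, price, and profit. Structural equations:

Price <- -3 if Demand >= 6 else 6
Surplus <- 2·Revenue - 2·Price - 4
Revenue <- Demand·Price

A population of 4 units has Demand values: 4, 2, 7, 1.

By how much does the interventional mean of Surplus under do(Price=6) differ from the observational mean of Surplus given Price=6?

14

Every unit gets Price=6 under the intervention. Surplus values become 32, 8, 68, -4; E[Surplus|do(Price=6)] = 26.
E[Surplus|Price=6] averages over only the 3 units with Price=6 (Demand = 4, 2, 1): Surplus = 32, 8, -4, mean 12.
Difference = 26 − 12 = 14.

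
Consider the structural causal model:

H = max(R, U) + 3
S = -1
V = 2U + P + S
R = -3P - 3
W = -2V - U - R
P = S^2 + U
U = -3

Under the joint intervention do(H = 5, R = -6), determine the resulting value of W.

Setting H = 5, R = -6 by intervention discards those variables' equations.
P = S^2 + U  [with S=-1, U=-3]  = -2
V = 2U + P + S  [with U=-3, P=-2, S=-1]  = -9
W = -2V - U - R  [with V=-9, U=-3, R=-6]  = 27

27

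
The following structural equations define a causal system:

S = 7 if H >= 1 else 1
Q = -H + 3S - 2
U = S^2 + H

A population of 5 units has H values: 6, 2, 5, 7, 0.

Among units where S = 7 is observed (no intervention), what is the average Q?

14

Observing S=7 restricts to units where S's equation naturally yields 7: H ∈ {6, 2, 5, 7}. In that subpopulation Q = 13, 17, 14, 12, mean 14.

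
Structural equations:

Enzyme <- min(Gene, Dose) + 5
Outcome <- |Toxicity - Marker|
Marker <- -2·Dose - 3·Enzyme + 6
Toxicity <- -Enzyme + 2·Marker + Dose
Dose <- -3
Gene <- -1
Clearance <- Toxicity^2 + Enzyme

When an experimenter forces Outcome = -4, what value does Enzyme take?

Intervening sets Outcome = -4 and removes its equation (Outcome <- |Toxicity - Marker|).
Enzyme is not downstream of the intervention, so its value is determined by the original equations.
Enzyme = min(Gene, Dose) + 5  [with Gene=-1, Dose=-3]  = 2

2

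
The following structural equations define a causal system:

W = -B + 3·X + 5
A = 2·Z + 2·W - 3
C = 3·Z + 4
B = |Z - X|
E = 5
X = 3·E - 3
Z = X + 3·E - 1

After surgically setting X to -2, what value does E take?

Under do(X=-2), the mechanism X = 3·E - 3 is discarded; X is fixed at -2.
E is not downstream of the intervention, so its value is determined by the original equations.

5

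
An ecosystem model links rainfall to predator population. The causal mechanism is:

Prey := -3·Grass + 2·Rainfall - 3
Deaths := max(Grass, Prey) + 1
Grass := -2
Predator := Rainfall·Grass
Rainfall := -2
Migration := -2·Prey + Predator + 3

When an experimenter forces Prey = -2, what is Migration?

11

The intervention breaks the incoming arrows to Prey: Prey := -3·Grass + 2·Rainfall - 3 no longer applies, and Prey = -2.
Predator = Rainfall·Grass  [with Rainfall=-2, Grass=-2]  = 4
Migration = -2·Prey + Predator + 3  [with Prey=-2, Predator=4]  = 11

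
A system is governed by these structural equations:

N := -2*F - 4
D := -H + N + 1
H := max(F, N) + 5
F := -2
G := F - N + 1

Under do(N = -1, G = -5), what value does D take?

-4

Under do(N = -1, G = -5), each intervened variable's structural equation is replaced by its fixed value.
H = max(F, N) + 5  [with F=-2, N=-1]  = 4
D = -H + N + 1  [with H=4, N=-1]  = -4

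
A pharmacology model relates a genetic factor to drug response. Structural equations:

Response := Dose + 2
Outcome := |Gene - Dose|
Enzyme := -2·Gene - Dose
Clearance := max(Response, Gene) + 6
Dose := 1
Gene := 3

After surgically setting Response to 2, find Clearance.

Intervening sets Response = 2 and removes its equation (Response := Dose + 2).
Clearance = max(Response, Gene) + 6  [with Response=2, Gene=3]  = 9

9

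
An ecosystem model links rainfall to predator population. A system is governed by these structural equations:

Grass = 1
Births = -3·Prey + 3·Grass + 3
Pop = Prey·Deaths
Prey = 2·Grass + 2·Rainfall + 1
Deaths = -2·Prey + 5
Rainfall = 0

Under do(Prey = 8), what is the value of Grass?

Under do(Prey=8), the mechanism Prey = 2·Grass + 2·Rainfall + 1 is discarded; Prey is fixed at 8.
Since Grass is not a descendant of the intervened variable, it is unaffected.

1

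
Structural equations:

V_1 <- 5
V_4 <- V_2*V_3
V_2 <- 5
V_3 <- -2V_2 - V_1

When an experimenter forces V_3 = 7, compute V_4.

The intervention breaks the incoming arrows to V_3: V_3 <- -2V_2 - V_1 no longer applies, and V_3 = 7.
V_4 = V_2*V_3  [with V_2=5, V_3=7]  = 35

35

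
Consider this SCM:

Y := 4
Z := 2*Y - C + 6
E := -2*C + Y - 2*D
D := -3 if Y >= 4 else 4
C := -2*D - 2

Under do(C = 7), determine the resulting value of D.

Under do(C=7), the mechanism C := -2*D - 2 is discarded; C is fixed at 7.
Since D is not a descendant of the intervened variable, it is unaffected.
D = -3 if Y >= 4 else 4  [with Y=4]  = -3

-3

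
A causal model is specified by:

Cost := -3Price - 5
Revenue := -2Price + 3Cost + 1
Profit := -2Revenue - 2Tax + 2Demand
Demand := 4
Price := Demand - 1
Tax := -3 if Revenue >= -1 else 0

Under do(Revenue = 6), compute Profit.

2

Under do(Revenue=6), the mechanism Revenue := -2Price + 3Cost + 1 is discarded; Revenue is fixed at 6.
Tax = -3 if Revenue >= -1 else 0  [with Revenue=6]  = -3
Profit = -2Revenue - 2Tax + 2Demand  [with Revenue=6, Tax=-3, Demand=4]  = 2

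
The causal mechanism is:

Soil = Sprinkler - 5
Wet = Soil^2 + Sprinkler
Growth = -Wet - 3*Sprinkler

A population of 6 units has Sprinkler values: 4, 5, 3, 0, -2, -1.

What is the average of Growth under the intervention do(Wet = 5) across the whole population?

-9.5

Every unit gets Wet=5 under the intervention. Growth values become -17, -20, -14, -5, 1, -2; E[Growth|do(Wet=5)] = -9.5.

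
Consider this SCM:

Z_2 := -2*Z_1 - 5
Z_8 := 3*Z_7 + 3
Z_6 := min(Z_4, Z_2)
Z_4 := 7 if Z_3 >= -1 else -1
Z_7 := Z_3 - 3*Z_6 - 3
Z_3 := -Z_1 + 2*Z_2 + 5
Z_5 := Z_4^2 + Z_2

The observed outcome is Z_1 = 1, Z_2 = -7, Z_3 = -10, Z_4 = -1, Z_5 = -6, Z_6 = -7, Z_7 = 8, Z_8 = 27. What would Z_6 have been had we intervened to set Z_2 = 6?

6

Under do(Z_2=6), the mechanism Z_2 := -2*Z_1 - 5 is discarded; Z_2 is fixed at 6.
Z_3 = -Z_1 + 2*Z_2 + 5  [with Z_1=1, Z_2=6]  = 16
Z_4 = 7 if Z_3 >= -1 else -1  [with Z_3=16]  = 7
Z_6 = min(Z_4, Z_2)  [with Z_4=7, Z_2=6]  = 6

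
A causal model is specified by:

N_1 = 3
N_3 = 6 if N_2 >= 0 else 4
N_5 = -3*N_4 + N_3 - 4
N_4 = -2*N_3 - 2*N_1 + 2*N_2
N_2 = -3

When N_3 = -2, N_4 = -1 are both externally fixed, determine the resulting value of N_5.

-3

Setting N_3 = -2, N_4 = -1 by intervention discards those variables' equations.
N_5 = -3*N_4 + N_3 - 4  [with N_4=-1, N_3=-2]  = -3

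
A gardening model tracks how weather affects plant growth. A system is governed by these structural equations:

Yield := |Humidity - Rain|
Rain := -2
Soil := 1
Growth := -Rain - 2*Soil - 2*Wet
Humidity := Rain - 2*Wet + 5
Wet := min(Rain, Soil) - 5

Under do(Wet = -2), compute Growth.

The intervention breaks the incoming arrows to Wet: Wet := min(Rain, Soil) - 5 no longer applies, and Wet = -2.
Growth = -Rain - 2*Soil - 2*Wet  [with Rain=-2, Soil=1, Wet=-2]  = 4

4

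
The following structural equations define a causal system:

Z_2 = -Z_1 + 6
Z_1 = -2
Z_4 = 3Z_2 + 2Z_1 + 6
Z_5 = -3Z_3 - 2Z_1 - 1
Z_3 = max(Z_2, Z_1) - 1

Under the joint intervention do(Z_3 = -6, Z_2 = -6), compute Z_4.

The joint intervention fixes Z_3 = -6, Z_2 = -6, removing each variable's own equation.
Z_4 = 3Z_2 + 2Z_1 + 6  [with Z_2=-6, Z_1=-2]  = -16

-16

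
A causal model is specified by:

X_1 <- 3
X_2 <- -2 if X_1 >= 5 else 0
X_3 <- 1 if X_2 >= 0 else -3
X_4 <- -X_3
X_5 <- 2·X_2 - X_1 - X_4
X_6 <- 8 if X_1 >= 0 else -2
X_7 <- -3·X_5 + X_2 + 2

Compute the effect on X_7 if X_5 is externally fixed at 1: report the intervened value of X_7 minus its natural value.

Under do(X_5=1), the mechanism X_5 <- 2·X_2 - X_1 - X_4 is discarded; X_5 is fixed at 1.
X_2 = -2 if X_1 >= 5 else 0  [with X_1=3]  = 0
X_7 = -3·X_5 + X_2 + 2  [with X_5=1, X_2=0]  = -1
Without intervention: X_2 = -2 if X_1 >= 5 else 0  [with X_1=3]  = 0; X_3 = 1 if X_2 >= 0 else -3  [with X_2=0]  = 1; X_4 = -X_3  [with X_3=1]  = -1; X_5 = 2·X_2 - X_1 - X_4  [with X_2=0, X_1=3, X_4=-1]  = -2; X_7 = -3·X_5 + X_2 + 2  [with X_5=-2, X_2=0]  = 8.
Change = -1 − 8 = -9.

-9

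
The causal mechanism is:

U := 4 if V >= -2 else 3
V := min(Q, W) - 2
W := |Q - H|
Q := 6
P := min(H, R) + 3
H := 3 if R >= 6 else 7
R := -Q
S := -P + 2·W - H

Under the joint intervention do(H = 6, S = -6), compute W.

Setting H = 6, S = -6 by intervention discards those variables' equations.
W = |Q - H|  [with Q=6, H=6]  = 0

0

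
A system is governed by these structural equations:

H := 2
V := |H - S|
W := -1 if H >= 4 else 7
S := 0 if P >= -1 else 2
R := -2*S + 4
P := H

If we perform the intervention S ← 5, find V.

3

do(S=5) replaces the equation S := 0 if P >= -1 else 2 with the constant S = 5.
V = |H - S|  [with H=2, S=5]  = 3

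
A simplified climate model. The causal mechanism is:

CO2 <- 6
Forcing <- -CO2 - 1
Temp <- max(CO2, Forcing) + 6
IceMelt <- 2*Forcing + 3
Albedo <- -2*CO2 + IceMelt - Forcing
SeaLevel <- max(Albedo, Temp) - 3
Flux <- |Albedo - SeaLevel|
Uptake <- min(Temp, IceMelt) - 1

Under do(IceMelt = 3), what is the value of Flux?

11

The intervention breaks the incoming arrows to IceMelt: IceMelt <- 2*Forcing + 3 no longer applies, and IceMelt = 3.
Forcing = -CO2 - 1  [with CO2=6]  = -7
Temp = max(CO2, Forcing) + 6  [with CO2=6, Forcing=-7]  = 12
Albedo = -2*CO2 + IceMelt - Forcing  [with CO2=6, IceMelt=3, Forcing=-7]  = -2
SeaLevel = max(Albedo, Temp) - 3  [with Albedo=-2, Temp=12]  = 9
Flux = |Albedo - SeaLevel|  [with Albedo=-2, SeaLevel=9]  = 11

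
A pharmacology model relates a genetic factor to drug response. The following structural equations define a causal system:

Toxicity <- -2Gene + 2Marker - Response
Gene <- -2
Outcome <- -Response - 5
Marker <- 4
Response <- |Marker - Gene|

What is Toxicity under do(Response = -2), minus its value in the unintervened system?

The intervention breaks the incoming arrows to Response: Response <- |Marker - Gene| no longer applies, and Response = -2.
Toxicity = -2Gene + 2Marker - Response  [with Gene=-2, Marker=4, Response=-2]  = 14
Without intervention: Response = |Marker - Gene|  [with Marker=4, Gene=-2]  = 6; Toxicity = -2Gene + 2Marker - Response  [with Gene=-2, Marker=4, Response=6]  = 6.
Change = 14 − 6 = 8.

8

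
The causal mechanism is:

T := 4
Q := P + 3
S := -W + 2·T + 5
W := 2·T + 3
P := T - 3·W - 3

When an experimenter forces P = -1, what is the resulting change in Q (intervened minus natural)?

31

The intervention breaks the incoming arrows to P: P := T - 3·W - 3 no longer applies, and P = -1.
Q = P + 3  [with P=-1]  = 2
Without intervention: W = 2·T + 3  [with T=4]  = 11; P = T - 3·W - 3  [with T=4, W=11]  = -32; Q = P + 3  [with P=-32]  = -29.
Change = 2 − (-29) = 31.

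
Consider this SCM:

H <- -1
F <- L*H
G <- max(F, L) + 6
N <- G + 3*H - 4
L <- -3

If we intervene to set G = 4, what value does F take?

3

Under do(G=4), the mechanism G <- max(F, L) + 6 is discarded; G is fixed at 4.
Since F is not a descendant of the intervened variable, it is unaffected.
F = L*H  [with L=-3, H=-1]  = 3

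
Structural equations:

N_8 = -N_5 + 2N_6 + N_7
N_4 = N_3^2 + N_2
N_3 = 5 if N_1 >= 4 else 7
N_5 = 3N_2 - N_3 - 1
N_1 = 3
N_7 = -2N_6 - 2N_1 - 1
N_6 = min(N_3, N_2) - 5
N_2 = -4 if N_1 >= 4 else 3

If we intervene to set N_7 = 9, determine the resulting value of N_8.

4

do(N_7=9) replaces the equation N_7 = -2N_6 - 2N_1 - 1 with the constant N_7 = 9.
N_2 = -4 if N_1 >= 4 else 3  [with N_1=3]  = 3
N_3 = 5 if N_1 >= 4 else 7  [with N_1=3]  = 7
N_5 = 3N_2 - N_3 - 1  [with N_2=3, N_3=7]  = 1
N_6 = min(N_3, N_2) - 5  [with N_3=7, N_2=3]  = -2
N_8 = -N_5 + 2N_6 + N_7  [with N_5=1, N_6=-2, N_7=9]  = 4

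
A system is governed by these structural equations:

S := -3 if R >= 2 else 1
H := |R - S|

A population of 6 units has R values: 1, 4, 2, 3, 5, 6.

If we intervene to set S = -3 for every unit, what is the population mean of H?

6.5

Under do(S=-3), S's equation is replaced by S=-3 for every unit. Per-unit H: 4, 7, 5, 6, 8, 9. Mean = 6.5.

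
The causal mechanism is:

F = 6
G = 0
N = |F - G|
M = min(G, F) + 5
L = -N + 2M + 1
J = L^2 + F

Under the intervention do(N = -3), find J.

202

The intervention breaks the incoming arrows to N: N = |F - G| no longer applies, and N = -3.
M = min(G, F) + 5  [with G=0, F=6]  = 5
L = -N + 2M + 1  [with N=-3, M=5]  = 14
J = L^2 + F  [with L=14, F=6]  = 202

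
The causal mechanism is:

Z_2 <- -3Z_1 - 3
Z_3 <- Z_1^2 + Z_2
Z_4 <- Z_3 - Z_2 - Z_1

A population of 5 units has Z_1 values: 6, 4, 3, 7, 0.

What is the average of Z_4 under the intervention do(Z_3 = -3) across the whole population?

The intervention sets Z_3=-3 in all 5 units regardless of Z_1. Recomputing Z_4 per unit gives 12, 8, 6, 14, 0; average 8.

8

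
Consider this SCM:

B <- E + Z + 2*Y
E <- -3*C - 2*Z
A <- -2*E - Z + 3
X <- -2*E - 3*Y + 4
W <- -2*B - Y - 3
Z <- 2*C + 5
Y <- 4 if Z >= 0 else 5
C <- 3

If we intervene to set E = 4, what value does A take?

The intervention breaks the incoming arrows to E: E <- -3*C - 2*Z no longer applies, and E = 4.
Z = 2*C + 5  [with C=3]  = 11
A = -2*E - Z + 3  [with E=4, Z=11]  = -16

-16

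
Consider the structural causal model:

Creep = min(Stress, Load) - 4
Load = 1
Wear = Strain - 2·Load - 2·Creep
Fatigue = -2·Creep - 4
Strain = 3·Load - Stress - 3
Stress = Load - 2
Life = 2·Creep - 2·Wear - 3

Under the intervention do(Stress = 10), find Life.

3

Under do(Stress=10), the mechanism Stress = Load - 2 is discarded; Stress is fixed at 10.
Strain = 3·Load - Stress - 3  [with Load=1, Stress=10]  = -10
Creep = min(Stress, Load) - 4  [with Stress=10, Load=1]  = -3
Wear = Strain - 2·Load - 2·Creep  [with Strain=-10, Load=1, Creep=-3]  = -6
Life = 2·Creep - 2·Wear - 3  [with Creep=-3, Wear=-6]  = 3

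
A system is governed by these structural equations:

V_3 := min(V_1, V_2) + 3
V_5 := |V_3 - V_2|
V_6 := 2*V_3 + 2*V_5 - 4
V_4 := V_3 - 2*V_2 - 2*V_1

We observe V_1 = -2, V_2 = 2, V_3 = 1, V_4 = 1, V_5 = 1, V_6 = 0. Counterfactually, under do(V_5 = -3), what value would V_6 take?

-8

The intervention breaks the incoming arrows to V_5: V_5 := |V_3 - V_2| no longer applies, and V_5 = -3.
V_3 = min(V_1, V_2) + 3  [with V_1=-2, V_2=2]  = 1
V_6 = 2*V_3 + 2*V_5 - 4  [with V_3=1, V_5=-3]  = -8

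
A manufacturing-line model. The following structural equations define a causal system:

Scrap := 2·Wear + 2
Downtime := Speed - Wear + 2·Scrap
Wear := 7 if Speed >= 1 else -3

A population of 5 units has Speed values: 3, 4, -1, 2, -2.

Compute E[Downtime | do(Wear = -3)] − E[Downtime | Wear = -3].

2.7

do(Wear=-3) breaks Wear's dependence on Speed. With Wear=-3 fixed, Downtime across the units is -2, -1, -6, -3, -7, mean -3.8.
Conditioning on Wear=-3 selects the 2 unit(s) with Speed ∈ {-1, -2}. Their Downtime values: -6, -7. Mean = -6.5.
Difference = -3.8 − (-6.5) = 2.7.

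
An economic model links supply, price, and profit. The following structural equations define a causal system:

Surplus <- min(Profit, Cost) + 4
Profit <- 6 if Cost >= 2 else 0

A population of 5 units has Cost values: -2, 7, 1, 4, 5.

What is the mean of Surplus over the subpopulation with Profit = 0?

Observing Profit=0 restricts to units where Profit's equation naturally yields 0: Cost ∈ {-2, 1}. In that subpopulation Surplus = 2, 4, mean 3.

3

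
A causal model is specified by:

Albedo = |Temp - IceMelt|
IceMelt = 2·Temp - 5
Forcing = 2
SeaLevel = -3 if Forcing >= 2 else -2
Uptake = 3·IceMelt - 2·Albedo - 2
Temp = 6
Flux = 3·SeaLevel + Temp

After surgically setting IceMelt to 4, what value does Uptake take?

6

The intervention breaks the incoming arrows to IceMelt: IceMelt = 2·Temp - 5 no longer applies, and IceMelt = 4.
Albedo = |Temp - IceMelt|  [with Temp=6, IceMelt=4]  = 2
Uptake = 3·IceMelt - 2·Albedo - 2  [with IceMelt=4, Albedo=2]  = 6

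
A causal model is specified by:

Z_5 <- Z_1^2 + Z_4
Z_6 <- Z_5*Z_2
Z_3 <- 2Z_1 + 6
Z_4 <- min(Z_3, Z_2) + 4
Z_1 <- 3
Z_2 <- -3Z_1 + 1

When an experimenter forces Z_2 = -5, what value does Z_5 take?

do(Z_2=-5) replaces the equation Z_2 <- -3Z_1 + 1 with the constant Z_2 = -5.
Z_3 = 2Z_1 + 6  [with Z_1=3]  = 12
Z_4 = min(Z_3, Z_2) + 4  [with Z_3=12, Z_2=-5]  = -1
Z_5 = Z_1^2 + Z_4  [with Z_1=3, Z_4=-1]  = 8

8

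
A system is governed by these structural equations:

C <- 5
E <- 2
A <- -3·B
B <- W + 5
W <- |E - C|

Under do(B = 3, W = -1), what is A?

The joint intervention fixes B = 3, W = -1, removing each variable's own equation.
A = -3·B  [with B=3]  = -9

-9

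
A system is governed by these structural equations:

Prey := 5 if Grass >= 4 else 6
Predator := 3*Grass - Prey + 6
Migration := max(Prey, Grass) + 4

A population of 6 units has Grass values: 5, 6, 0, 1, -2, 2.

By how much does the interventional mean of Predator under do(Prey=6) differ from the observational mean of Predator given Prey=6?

Every unit gets Prey=6 under the intervention. Predator values become 15, 18, 0, 3, -6, 6; E[Predator|do(Prey=6)] = 6.
Conditioning on Prey=6 selects the 4 unit(s) with Grass ∈ {0, 1, -2, 2}. Their Predator values: 0, 3, -6, 6. Mean = 0.75.
Difference = 6 − 0.75 = 5.25.

5.25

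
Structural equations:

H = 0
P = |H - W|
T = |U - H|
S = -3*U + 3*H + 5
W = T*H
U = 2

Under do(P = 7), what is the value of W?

0

do(P=7) replaces the equation P = |H - W| with the constant P = 7.
Since W is not a descendant of the intervened variable, it is unaffected.
T = |U - H|  [with U=2, H=0]  = 2
W = T*H  [with T=2, H=0]  = 0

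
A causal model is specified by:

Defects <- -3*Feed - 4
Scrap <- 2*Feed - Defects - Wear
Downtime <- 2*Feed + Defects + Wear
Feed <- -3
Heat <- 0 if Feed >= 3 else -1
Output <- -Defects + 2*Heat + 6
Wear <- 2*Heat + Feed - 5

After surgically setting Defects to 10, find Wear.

Under do(Defects=10), the mechanism Defects <- -3*Feed - 4 is discarded; Defects is fixed at 10.
Since Wear is not a descendant of the intervened variable, it is unaffected.
Heat = 0 if Feed >= 3 else -1  [with Feed=-3]  = -1
Wear = 2*Heat + Feed - 5  [with Heat=-1, Feed=-3]  = -10

-10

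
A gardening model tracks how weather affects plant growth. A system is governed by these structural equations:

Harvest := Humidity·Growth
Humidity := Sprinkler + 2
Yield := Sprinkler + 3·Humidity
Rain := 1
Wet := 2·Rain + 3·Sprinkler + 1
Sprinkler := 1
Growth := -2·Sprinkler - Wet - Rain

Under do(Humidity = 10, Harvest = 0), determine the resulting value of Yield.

31

Under do(Humidity = 10, Harvest = 0), each intervened variable's structural equation is replaced by its fixed value.
Yield = Sprinkler + 3·Humidity  [with Sprinkler=1, Humidity=10]  = 31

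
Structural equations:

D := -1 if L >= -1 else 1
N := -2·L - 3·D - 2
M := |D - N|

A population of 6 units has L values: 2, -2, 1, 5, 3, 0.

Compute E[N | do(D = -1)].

-2

do(D=-1) breaks D's dependence on L. With D=-1 fixed, N across the units is -3, 5, -1, -9, -5, 1, mean -2.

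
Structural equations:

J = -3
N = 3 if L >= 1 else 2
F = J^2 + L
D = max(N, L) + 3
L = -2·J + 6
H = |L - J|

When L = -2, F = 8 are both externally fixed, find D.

5

The joint intervention fixes L = -2, F = 8, removing each variable's own equation.
N = 3 if L >= 1 else 2  [with L=-2]  = 2
D = max(N, L) + 3  [with N=2, L=-2]  = 5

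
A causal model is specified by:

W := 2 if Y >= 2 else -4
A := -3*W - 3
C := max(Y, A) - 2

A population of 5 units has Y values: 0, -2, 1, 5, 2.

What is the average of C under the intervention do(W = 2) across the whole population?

Under do(W=2), W's equation is replaced by W=2 for every unit. Per-unit C: -2, -4, -1, 3, 0. Mean = -0.8.

-0.8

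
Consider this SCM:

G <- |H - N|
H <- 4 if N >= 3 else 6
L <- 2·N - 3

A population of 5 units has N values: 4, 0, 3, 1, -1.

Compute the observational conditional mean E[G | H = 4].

0.5

Conditioning on H=4 selects the 2 unit(s) with N ∈ {4, 3}. Their G values: 0, 1. Mean = 0.5.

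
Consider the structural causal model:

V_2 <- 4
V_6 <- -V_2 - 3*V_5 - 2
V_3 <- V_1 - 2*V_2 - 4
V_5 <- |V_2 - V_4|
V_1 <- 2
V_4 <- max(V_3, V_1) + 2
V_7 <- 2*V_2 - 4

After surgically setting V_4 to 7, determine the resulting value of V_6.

Under do(V_4=7), the mechanism V_4 <- max(V_3, V_1) + 2 is discarded; V_4 is fixed at 7.
V_5 = |V_2 - V_4|  [with V_2=4, V_4=7]  = 3
V_6 = -V_2 - 3*V_5 - 2  [with V_2=4, V_5=3]  = -15

-15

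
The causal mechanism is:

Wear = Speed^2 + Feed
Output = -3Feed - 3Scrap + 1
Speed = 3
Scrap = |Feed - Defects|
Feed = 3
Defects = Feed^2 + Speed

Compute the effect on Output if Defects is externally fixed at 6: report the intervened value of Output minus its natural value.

18

Under do(Defects=6), the mechanism Defects = Feed^2 + Speed is discarded; Defects is fixed at 6.
Scrap = |Feed - Defects|  [with Feed=3, Defects=6]  = 3
Output = -3Feed - 3Scrap + 1  [with Feed=3, Scrap=3]  = -17
Without intervention: Defects = Feed^2 + Speed  [with Feed=3, Speed=3]  = 12; Scrap = |Feed - Defects|  [with Feed=3, Defects=12]  = 9; Output = -3Feed - 3Scrap + 1  [with Feed=3, Scrap=9]  = -35.
Change = -17 − (-35) = 18.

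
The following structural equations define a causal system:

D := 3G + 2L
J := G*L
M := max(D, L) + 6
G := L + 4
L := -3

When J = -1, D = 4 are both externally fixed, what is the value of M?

The joint intervention fixes J = -1, D = 4, removing each variable's own equation.
M = max(D, L) + 6  [with D=4, L=-3]  = 10

10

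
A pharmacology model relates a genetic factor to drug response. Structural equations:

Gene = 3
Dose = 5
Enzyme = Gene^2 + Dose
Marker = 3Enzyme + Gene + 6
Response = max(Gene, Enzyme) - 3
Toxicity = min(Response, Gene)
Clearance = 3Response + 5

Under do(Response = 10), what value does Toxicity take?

3

The intervention breaks the incoming arrows to Response: Response = max(Gene, Enzyme) - 3 no longer applies, and Response = 10.
Toxicity = min(Response, Gene)  [with Response=10, Gene=3]  = 3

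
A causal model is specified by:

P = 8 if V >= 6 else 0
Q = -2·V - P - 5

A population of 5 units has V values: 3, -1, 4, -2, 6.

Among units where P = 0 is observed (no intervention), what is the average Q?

-7

Observing P=0 restricts to units where P's equation naturally yields 0: V ∈ {3, -1, 4, -2}. In that subpopulation Q = -11, -3, -13, -1, mean -7.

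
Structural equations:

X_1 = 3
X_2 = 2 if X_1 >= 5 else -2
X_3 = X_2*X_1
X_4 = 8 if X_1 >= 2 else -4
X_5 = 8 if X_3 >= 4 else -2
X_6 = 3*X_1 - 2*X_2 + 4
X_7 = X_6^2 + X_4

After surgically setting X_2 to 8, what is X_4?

Under do(X_2=8), the mechanism X_2 = 2 if X_1 >= 5 else -2 is discarded; X_2 is fixed at 8.
Since X_4 is not a descendant of the intervened variable, it is unaffected.
X_4 = 8 if X_1 >= 2 else -4  [with X_1=3]  = 8

8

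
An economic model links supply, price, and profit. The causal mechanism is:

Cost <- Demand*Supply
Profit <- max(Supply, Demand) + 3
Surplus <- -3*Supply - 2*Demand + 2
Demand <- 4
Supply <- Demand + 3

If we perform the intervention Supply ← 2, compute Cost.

8

The intervention breaks the incoming arrows to Supply: Supply <- Demand + 3 no longer applies, and Supply = 2.
Cost = Demand*Supply  [with Demand=4, Supply=2]  = 8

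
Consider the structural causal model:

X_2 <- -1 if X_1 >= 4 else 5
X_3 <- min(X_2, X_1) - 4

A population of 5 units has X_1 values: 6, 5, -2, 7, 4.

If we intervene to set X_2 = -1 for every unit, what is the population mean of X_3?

The intervention sets X_2=-1 in all 5 units regardless of X_1. Recomputing X_3 per unit gives -5, -5, -6, -5, -5; average -5.2.

-5.2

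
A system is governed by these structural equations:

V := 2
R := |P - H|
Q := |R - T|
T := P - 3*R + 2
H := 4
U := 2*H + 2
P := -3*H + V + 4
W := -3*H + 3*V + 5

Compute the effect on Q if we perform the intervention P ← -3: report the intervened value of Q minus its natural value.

-15

The intervention breaks the incoming arrows to P: P := -3*H + V + 4 no longer applies, and P = -3.
R = |P - H|  [with P=-3, H=4]  = 7
T = P - 3*R + 2  [with P=-3, R=7]  = -22
Q = |R - T|  [with R=7, T=-22]  = 29
Without intervention: P = -3*H + V + 4  [with H=4, V=2]  = -6; R = |P - H|  [with P=-6, H=4]  = 10; T = P - 3*R + 2  [with P=-6, R=10]  = -34; Q = |R - T|  [with R=10, T=-34]  = 44.
Change = 29 − 44 = -15.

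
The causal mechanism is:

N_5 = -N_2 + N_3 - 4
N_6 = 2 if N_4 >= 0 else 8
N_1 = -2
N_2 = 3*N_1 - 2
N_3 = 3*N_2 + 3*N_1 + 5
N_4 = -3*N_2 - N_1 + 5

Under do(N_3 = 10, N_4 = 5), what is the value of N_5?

14

Setting N_3 = 10, N_4 = 5 by intervention discards those variables' equations.
N_2 = 3*N_1 - 2  [with N_1=-2]  = -8
N_5 = -N_2 + N_3 - 4  [with N_2=-8, N_3=10]  = 14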